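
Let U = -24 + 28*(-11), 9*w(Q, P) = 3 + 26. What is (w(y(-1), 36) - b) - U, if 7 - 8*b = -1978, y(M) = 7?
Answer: 6271/72 ≈ 87.097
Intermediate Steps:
w(Q, P) = 29/9 (w(Q, P) = (3 + 26)/9 = (⅑)*29 = 29/9)
b = 1985/8 (b = 7/8 - ⅛*(-1978) = 7/8 + 989/4 = 1985/8 ≈ 248.13)
U = -332 (U = -24 - 308 = -332)
(w(y(-1), 36) - b) - U = (29/9 - 1*1985/8) - 1*(-332) = (29/9 - 1985/8) + 332 = -17633/72 + 332 = 6271/72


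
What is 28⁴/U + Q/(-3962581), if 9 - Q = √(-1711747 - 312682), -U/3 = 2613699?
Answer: -143276162177/1827704823021 + I*√2024429/3962581 ≈ -0.078391 + 0.00035906*I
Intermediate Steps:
U = -7841097 (U = -3*2613699 = -7841097)
Q = 9 - I*√2024429 (Q = 9 - √(-1711747 - 312682) = 9 - √(-2024429) = 9 - I*√2024429 ≈ 9.0 - 1422.8*I)
28⁴/U + Q/(-3962581) = 28⁴/(-7841097) + (9 - I*√2024429)/(-3962581) = 614656*(-1/7841097) + (9 - I*√2024429)*(-1/3962581) = -614656/7841097 + (-9/3962581 + I*√2024429/3962581) = -143276162177/1827704823021 + I*√2024429/3962581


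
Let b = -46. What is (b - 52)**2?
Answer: 9604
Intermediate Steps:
(b - 52)**2 = (-46 - 52)**2 = (-98)**2 = 9604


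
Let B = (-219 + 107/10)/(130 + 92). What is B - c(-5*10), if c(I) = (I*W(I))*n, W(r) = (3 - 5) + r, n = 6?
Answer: -34634083/2220 ≈ -15601.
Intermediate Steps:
W(r) = -2 + r
B = -2083/2220 (B = (-219 + 107*(1/10))/222 = (-219 + 107/10)*(1/222) = -2083/10*1/222 = -2083/2220 ≈ -0.93829)
c(I) = 6*I*(-2 + I) (c(I) = (I*(-2 + I))*6 = 6*I*(-2 + I))
B - c(-5*10) = -2083/2220 - 6*(-5*10)*(-2 - 5*10) = -2083/2220 - 6*(-50)*(-2 - 50) = -2083/2220 - 6*(-50)*(-52) = -2083/2220 - 1*15600 = -2083/2220 - 15600 = -34634083/2220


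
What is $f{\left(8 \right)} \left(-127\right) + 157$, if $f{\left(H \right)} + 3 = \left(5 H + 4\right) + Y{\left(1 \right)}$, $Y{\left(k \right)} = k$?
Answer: $-5177$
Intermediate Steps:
$f{\left(H \right)} = 2 + 5 H$ ($f{\left(H \right)} = -3 + \left(\left(5 H + 4\right) + 1\right) = -3 + \left(\left(4 + 5 H\right) + 1\right) = -3 + \left(5 + 5 H\right) = 2 + 5 H$)
$f{\left(8 \right)} \left(-127\right) + 157 = \left(2 + 5 \cdot 8\right) \left(-127\right) + 157 = \left(2 + 40\right) \left(-127\right) + 157 = 42 \left(-127\right) + 157 = -5334 + 157 = -5177$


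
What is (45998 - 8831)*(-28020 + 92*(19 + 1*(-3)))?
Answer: -986709516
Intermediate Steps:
(45998 - 8831)*(-28020 + 92*(19 + 1*(-3))) = 37167*(-28020 + 92*(19 - 3)) = 37167*(-28020 + 92*16) = 37167*(-28020 + 1472) = 37167*(-26548) = -986709516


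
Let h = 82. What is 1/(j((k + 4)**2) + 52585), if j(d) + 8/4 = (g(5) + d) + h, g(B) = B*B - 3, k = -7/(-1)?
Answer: 1/52808 ≈ 1.8937e-5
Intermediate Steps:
k = 7 (k = -7*(-1) = 7)
g(B) = -3 + B**2 (g(B) = B**2 - 3 = -3 + B**2)
j(d) = 102 + d (j(d) = -2 + (((-3 + 5**2) + d) + 82) = -2 + (((-3 + 25) + d) + 82) = -2 + ((22 + d) + 82) = -2 + (104 + d) = 102 + d)
1/(j((k + 4)**2) + 52585) = 1/((102 + (7 + 4)**2) + 52585) = 1/((102 + 11**2) + 52585) = 1/((102 + 121) + 52585) = 1/(223 + 52585) = 1/52808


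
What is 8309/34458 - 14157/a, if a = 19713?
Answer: -108008863/226423518 ≈ -0.47702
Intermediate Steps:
8309/34458 - 14157/a = 8309/34458 - 14157/19713 = 8309*(1/34458) - 14157*1/19713 = 8309/34458 - 4719/6571 = -108008863/226423518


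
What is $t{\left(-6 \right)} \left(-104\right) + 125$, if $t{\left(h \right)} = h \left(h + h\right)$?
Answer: $-7363$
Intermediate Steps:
$t{\left(h \right)} = 2 h^{2}$ ($t{\left(h \right)} = h 2 h = 2 h^{2}$)
$t{\left(-6 \right)} \left(-104\right) + 125 = 2 \left(-6\right)^{2} \left(-104\right) + 125 = 2 \cdot 36 \left(-104\right) + 125 = 72 \left(-104\right) + 125 = -7488 + 125 = -7363$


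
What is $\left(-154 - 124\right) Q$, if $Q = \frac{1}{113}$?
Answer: $- \frac{278}{113} \approx -2.4602$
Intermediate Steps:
$Q = \frac{1}{113} \approx 0.0088496$
$\left(-154 - 124\right) Q = \left(-154 - 124\right) \frac{1}{113} = \left(-278\right) \frac{1}{113} = - \frac{278}{113}$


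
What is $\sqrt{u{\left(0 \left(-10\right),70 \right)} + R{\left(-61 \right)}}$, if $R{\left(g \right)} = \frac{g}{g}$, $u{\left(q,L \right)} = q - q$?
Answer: $1$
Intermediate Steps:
$u{\left(q,L \right)} = 0$
$R{\left(g \right)} = 1$
$\sqrt{u{\left(0 \left(-10\right),70 \right)} + R{\left(-61 \right)}} = \sqrt{0 + 1} = \sqrt{1} = 1$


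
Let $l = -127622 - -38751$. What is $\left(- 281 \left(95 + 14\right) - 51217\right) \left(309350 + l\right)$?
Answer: $-18045324234$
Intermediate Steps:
$l = -88871$ ($l = -127622 + 38751 = -88871$)
$\left(- 281 \left(95 + 14\right) - 51217\right) \left(309350 + l\right) = \left(- 281 \left(95 + 14\right) - 51217\right) \left(309350 - 88871\right) = \left(\left(-281\right) 109 - 51217\right) 220479 = \left(-30629 - 51217\right) 220479 = \left(-81846\right) 220479 = -18045324234$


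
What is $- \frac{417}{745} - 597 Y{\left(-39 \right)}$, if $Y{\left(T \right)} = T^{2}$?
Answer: $- \frac{676487982}{745} \approx -9.0804 \cdot 10^{5}$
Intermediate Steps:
$- \frac{417}{745} - 597 Y{\left(-39 \right)} = - \frac{417}{745} - 597 \left(-39\right)^{2} = \left(-417\right) \frac{1}{745} - 908037 = - \frac{417}{745} - 908037 = - \frac{676487982}{745}$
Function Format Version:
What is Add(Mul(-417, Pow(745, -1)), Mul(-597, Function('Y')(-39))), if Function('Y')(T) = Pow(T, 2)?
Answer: Rational(-676487982, 745) ≈ -9.0804e+5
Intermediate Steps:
Add(Mul(-417, Pow(745, -1)), Mul(-597, Function('Y')(-39))) = Add(Mul(-417, Pow(745, -1)), Mul(-597, Pow(-39, 2))) = Add(Mul(-417, Rational(1, 745)), Mul(-597, 1521)) = Add(Rational(-417, 745), -908037) = Rational(-676487982, 745)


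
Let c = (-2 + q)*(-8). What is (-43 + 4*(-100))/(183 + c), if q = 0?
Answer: -443/199 ≈ -2.2261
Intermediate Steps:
c = 16 (c = (-2 + 0)*(-8) = -2*(-8) = 16)
(-43 + 4*(-100))/(183 + c) = (-43 + 4*(-100))/(183 + 16) = (-43 - 400)/199 = -443*1/199 = -443/199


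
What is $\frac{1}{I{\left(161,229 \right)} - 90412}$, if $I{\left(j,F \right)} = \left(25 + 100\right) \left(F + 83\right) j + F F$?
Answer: $\frac{1}{6241029} \approx 1.6023 \cdot 10^{-7}$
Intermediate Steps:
$I{\left(j,F \right)} = F^{2} + j \left(10375 + 125 F\right)$ ($I{\left(j,F \right)} = 125 \left(83 + F\right) j + F^{2} = \left(10375 + 125 F\right) j + F^{2} = j \left(10375 + 125 F\right) + F^{2} = F^{2} + j \left(10375 + 125 F\right)$)
$\frac{1}{I{\left(161,229 \right)} - 90412} = \frac{1}{\left(229^{2} + 10375 \cdot 161 + 125 \cdot 229 \cdot 161\right) - 90412} = \frac{1}{\left(52441 + 1670375 + 4608625\right) - 90412} = \frac{1}{6331441 - 90412} = \frac{1}{6241029}$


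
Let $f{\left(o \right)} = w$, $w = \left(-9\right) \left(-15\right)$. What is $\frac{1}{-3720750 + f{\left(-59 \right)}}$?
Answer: $- \frac{1}{3720615} \approx -2.6877 \cdot 10^{-7}$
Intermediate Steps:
$w = 135$
$f{\left(o \right)} = 135$
$\frac{1}{-3720750 + f{\left(-59 \right)}} = \frac{1}{-3720750 + 135} = \frac{1}{-3720615} = - \frac{1}{3720615}$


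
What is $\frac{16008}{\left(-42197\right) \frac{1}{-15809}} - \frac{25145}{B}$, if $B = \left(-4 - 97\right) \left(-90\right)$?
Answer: $\frac{459869909383}{76714146} \approx 5994.6$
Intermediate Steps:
$B = 9090$ ($B = \left(-101\right) \left(-90\right) = 9090$)
$\frac{16008}{\left(-42197\right) \frac{1}{-15809}} - \frac{25145}{B} = \frac{16008}{\left(-42197\right) \frac{1}{-15809}} - \frac{25145}{9090} = \frac{16008}{\left(-42197\right) \left(- \frac{1}{15809}\right)} - \frac{5029}{1818} = \frac{16008}{\frac{42197}{15809}} - \frac{5029}{1818} = 16008 \cdot \frac{15809}{42197} - \frac{5029}{1818} = \frac{253070472}{42197} - \frac{5029}{1818} = \frac{459869909383}{76714146}$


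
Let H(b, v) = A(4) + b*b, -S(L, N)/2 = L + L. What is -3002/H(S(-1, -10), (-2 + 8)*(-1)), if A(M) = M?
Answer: -1501/10 ≈ -150.10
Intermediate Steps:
S(L, N) = -4*L (S(L, N) = -2*(L + L) = -4*L)
H(b, v) = 4 + b² (H(b, v) = 4 + b*b = 4 + b²)
-3002/H(S(-1, -10), (-2 + 8)*(-1)) = -3002/(4 + (-4*(-1))²) = -3002/(4 + 4²) = -3002/(4 + 16) = -3002/20 = -3002*1/20 = -1501/10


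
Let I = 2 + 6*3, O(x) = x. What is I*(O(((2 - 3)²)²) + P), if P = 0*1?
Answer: 20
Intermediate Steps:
I = 20 (I = 2 + 18 = 20)
P = 0
I*(O(((2 - 3)²)²) + P) = 20*(((2 - 3)²)² + 0) = 20*(((-1)²)² + 0) = 20*(1² + 0) = 20*(1 + 0) = 20*1 = 20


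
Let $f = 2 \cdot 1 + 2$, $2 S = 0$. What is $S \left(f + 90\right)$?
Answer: $0$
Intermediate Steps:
$S = 0$ ($S = \frac{1}{2} \cdot 0 = 0$)
$f = 4$ ($f = 2 + 2 = 4$)
$S \left(f + 90\right) = 0 \left(4 + 90\right) = 0 \cdot 94 = 0$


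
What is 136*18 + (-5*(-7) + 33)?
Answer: 2516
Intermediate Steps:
136*18 + (-5*(-7) + 33) = 2448 + (35 + 33) = 2448 + 68 = 2516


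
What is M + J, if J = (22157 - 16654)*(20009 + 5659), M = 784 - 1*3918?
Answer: 141247870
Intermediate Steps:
M = -3134 (M = 784 - 3918 = -3134)
J = 141251004 (J = 5503*25668 = 141251004)
M + J = -3134 + 141251004 = 141247870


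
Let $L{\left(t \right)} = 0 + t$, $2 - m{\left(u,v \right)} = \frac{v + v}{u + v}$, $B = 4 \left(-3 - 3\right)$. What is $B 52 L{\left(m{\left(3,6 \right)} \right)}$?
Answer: $-832$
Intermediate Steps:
$B = -24$ ($B = 4 \left(-6\right) = -24$)
$m{\left(u,v \right)} = 2 - \frac{2 v}{u + v}$ ($m{\left(u,v \right)} = 2 - \frac{v + v}{u + v} = 2 - \frac{2 v}{u + v}$)
$L{\left(t \right)} = t$
$B 52 L{\left(m{\left(3,6 \right)} \right)} = \left(-24\right) 52 \cdot 2 \cdot 3 \frac{1}{3 + 6} = - 1248 \cdot 2 \cdot 3 \cdot \frac{1}{9} = \left(-1248\right) \frac{2}{3} = -832$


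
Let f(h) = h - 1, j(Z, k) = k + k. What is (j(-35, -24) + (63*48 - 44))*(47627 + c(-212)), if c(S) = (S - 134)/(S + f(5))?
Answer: 3630828273/26 ≈ 1.3965e+8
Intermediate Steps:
j(Z, k) = 2*k
f(h) = -1 + h
c(S) = (-134 + S)/(4 + S) (c(S) = (S - 134)/(S + (-1 + 5)) = (-134 + S)/(S + 4) = (-134 + S)/(4 + S))
(j(-35, -24) + (63*48 - 44))*(47627 + c(-212)) = (2*(-24) + (63*48 - 44))*(47627 + (-134 - 212)/(4 - 212)) = (-48 + (3024 - 44))*(47627 - 346/(-208)) = (-48 + 2980)*(47627 - 1/208*(-346)) = 2932*(47627 + 173/104) = 2932*(4953381/104) = 3630828273/26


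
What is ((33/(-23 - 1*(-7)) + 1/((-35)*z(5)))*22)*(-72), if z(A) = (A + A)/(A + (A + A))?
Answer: 116721/35 ≈ 3334.9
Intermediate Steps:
z(A) = 2/3 (z(A) = (2*A)/(A + 2*A) = (2*A)/((3*A)) = (2*A)*(1/(3*A)) = 2/3)
((33/(-23 - 1*(-7)) + 1/((-35)*z(5)))*22)*(-72) = ((33/(-23 - 1*(-7)) + 1/((-35)*(2/3)))*22)*(-72) = ((33/(-23 + 7) - 1/35*3/2)*22)*(-72) = ((33/(-16) - 3/70)*22)*(-72) = ((33*(-1/16) - 3/70)*22)*(-72) = ((-33/16 - 3/70)*22)*(-72) = -1179/560*22*(-72) = -12969/280*(-72) = 116721/35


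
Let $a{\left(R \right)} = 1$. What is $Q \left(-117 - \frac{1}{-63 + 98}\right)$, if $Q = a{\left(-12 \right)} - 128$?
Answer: $\frac{520192}{35} \approx 14863.0$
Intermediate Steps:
$Q = -127$ ($Q = 1 - 128 = -127$)
$Q \left(-117 - \frac{1}{-63 + 98}\right) = - 127 \left(-117 - \frac{1}{-63 + 98}\right) = - 127 \left(-117 - \frac{1}{35}\right) = \left(-127\right) \left(- \frac{4096}{35}\right) = \frac{520192}{35}$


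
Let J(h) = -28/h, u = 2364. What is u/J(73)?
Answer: -43143/7 ≈ -6163.3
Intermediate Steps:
u/J(73) = 2364/((-28/73)) = 2364/((-28*1/73)) = 2364/(-28/73) = 2364*(-73/28) = -43143/7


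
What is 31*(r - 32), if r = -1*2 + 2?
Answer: -992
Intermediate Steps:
r = 0 (r = -2 + 2 = 0)
31*(r - 32) = 31*(0 - 32) = 31*(-32) = -992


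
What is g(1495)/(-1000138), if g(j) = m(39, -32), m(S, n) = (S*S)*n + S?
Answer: 48633/1000138 ≈ 0.048626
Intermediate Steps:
m(S, n) = S + n*S**2 (m(S, n) = S**2*n + S = n*S**2 + S = S + n*S**2)
g(j) = -48633 (g(j) = 39*(1 + 39*(-32)) = 39*(1 - 1248) = 39*(-1247) = -48633)
g(1495)/(-1000138) = -48633/(-1000138) = -48633*(-1/1000138) = 48633/1000138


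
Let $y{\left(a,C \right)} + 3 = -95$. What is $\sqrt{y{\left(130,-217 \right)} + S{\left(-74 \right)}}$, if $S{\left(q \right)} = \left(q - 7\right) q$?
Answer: $2 \sqrt{1474} \approx 76.785$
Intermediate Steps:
$S{\left(q \right)} = q \left(-7 + q\right)$ ($S{\left(q \right)} = \left(-7 + q\right) q = q \left(-7 + q\right)$)
$y{\left(a,C \right)} = -98$ ($y{\left(a,C \right)} = -3 - 95 = -98$)
$\sqrt{y{\left(130,-217 \right)} + S{\left(-74 \right)}} = \sqrt{-98 - 74 \left(-7 - 74\right)} = \sqrt{-98 - -5994} = \sqrt{-98 + 5994} = \sqrt{5896} = 2 \sqrt{1474}$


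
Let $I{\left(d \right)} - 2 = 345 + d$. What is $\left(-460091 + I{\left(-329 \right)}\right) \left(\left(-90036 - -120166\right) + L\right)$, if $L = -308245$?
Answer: $127953202395$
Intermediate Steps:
$I{\left(d \right)} = 347 + d$ ($I{\left(d \right)} = 2 + \left(345 + d\right) = 347 + d$)
$\left(-460091 + I{\left(-329 \right)}\right) \left(\left(-90036 - -120166\right) + L\right) = \left(-460091 + \left(347 - 329\right)\right) \left(\left(-90036 - -120166\right) - 308245\right) = \left(-460091 + 18\right) \left(\left(-90036 + 120166\right) - 308245\right) = - 460073 \left(30130 - 308245\right) = \left(-460073\right) \left(-278115\right) = 127953202395$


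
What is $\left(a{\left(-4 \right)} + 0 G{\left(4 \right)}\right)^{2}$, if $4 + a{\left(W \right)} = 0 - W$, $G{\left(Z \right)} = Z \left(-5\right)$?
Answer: $0$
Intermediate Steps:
$G{\left(Z \right)} = - 5 Z$
$a{\left(W \right)} = -4 - W$ ($a{\left(W \right)} = -4 + \left(0 - W\right) = -4 - W$)
$\left(a{\left(-4 \right)} + 0 G{\left(4 \right)}\right)^{2} = \left(\left(-4 - -4\right) + 0 \left(\left(-5\right) 4\right)\right)^{2} = \left(\left(-4 + 4\right) + 0 \left(-20\right)\right)^{2} = \left(0 + 0\right)^{2} = 0^{2} = 0$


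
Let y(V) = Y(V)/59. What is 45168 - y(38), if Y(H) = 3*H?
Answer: 2664798/59 ≈ 45166.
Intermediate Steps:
y(V) = 3*V/59 (y(V) = (3*V)/59 = (3*V)*(1/59) = 3*V/59)
45168 - y(38) = 45168 - 3*38/59 = 45168 - 1*114/59 = 45168 - 114/59 = 2664798/59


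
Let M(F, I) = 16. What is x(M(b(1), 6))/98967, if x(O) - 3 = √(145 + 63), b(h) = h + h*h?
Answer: 1/32989 + 4*√13/98967 ≈ 0.00017604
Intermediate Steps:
b(h) = h + h²
x(O) = 3 + 4*√13 (x(O) = 3 + √(145 + 63) = 3 + √208 = 3 + 4*√13)
x(M(b(1), 6))/98967 = (3 + 4*√13)/98967 = (3 + 4*√13)*(1/98967) = 1/32989 + 4*√13/98967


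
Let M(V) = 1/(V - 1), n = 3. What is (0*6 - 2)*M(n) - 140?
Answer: -141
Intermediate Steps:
M(V) = 1/(-1 + V)
(0*6 - 2)*M(n) - 140 = (0*6 - 2)/(-1 + 3) - 140 = (0 - 2)/2 - 140 = -2*1/2 - 140 = -1 - 140 = -141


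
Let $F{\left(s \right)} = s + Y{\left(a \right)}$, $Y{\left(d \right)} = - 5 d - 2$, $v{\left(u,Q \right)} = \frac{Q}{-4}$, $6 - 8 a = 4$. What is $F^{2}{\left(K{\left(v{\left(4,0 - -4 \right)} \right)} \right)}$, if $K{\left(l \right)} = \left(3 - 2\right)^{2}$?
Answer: $\frac{81}{16} \approx 5.0625$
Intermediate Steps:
$a = \frac{1}{4}$ ($a = \frac{3}{4} - \frac{1}{2} = \frac{1}{4} \approx 0.25$)
$v{\left(u,Q \right)} = - \frac{Q}{4}$ ($v{\left(u,Q \right)} = Q \left(- \frac{1}{4}\right) = - \frac{Q}{4}$)
$K{\left(l \right)} = 1$ ($K{\left(l \right)} = 1^{2} = 1$)
$Y{\left(d \right)} = -2 - 5 d$
$F{\left(s \right)} = - \frac{13}{4} + s$ ($F{\left(s \right)} = s - \frac{13}{4} = - \frac{13}{4} + s$)
$F^{2}{\left(K{\left(v{\left(4,0 - -4 \right)} \right)} \right)} = \left(- \frac{13}{4} + 1\right)^{2} = \left(- \frac{9}{4}\right)^{2} = \frac{81}{16}$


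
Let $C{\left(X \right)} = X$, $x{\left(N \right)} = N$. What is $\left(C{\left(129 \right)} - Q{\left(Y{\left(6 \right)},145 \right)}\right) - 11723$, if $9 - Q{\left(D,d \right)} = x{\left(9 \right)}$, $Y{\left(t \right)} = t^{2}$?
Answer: $-11594$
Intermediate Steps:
$Q{\left(D,d \right)} = 0$ ($Q{\left(D,d \right)} = 9 - 9 = 0$)
$\left(C{\left(129 \right)} - Q{\left(Y{\left(6 \right)},145 \right)}\right) - 11723 = \left(129 - 0\right) - 11723 = \left(129 + 0\right) - 11723 = 129 - 11723 = -11594$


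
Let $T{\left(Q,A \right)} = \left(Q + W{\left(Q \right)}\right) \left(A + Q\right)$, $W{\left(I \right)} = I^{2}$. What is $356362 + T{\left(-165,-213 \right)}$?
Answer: $-9872318$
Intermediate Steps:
$T{\left(Q,A \right)} = \left(A + Q\right) \left(Q + Q^{2}\right)$ ($T{\left(Q,A \right)} = \left(Q + Q^{2}\right) \left(A + Q\right) = \left(A + Q\right) \left(Q + Q^{2}\right)$)
$356362 + T{\left(-165,-213 \right)} = 356362 - 165 \left(-213 - 165 + \left(-165\right)^{2} - -35145\right) = 356362 - 165 \left(-213 - 165 + 27225 + 35145\right) = 356362 - 10228680 = -9872318$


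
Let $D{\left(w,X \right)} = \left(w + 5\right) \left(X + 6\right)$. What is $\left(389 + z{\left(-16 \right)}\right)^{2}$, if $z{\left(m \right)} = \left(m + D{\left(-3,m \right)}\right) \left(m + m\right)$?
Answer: $2374681$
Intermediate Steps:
$D{\left(w,X \right)} = \left(5 + w\right) \left(6 + X\right)$
$z{\left(m \right)} = 2 m \left(12 + 3 m\right)$ ($z{\left(m \right)} = \left(m + \left(30 + 5 m + 6 \left(-3\right) + m \left(-3\right)\right)\right) \left(m + m\right) = \left(m + \left(30 + 5 m - 18 - 3 m\right)\right) 2 m = \left(m + \left(12 + 2 m\right)\right) 2 m = \left(12 + 3 m\right) 2 m = 2 m \left(12 + 3 m\right)$)
$\left(389 + z{\left(-16 \right)}\right)^{2} = \left(389 + 6 \left(-16\right) \left(4 - 16\right)\right)^{2} = \left(389 + 6 \left(-16\right) \left(-12\right)\right)^{2} = \left(389 + 1152\right)^{2} = 1541^{2} = 2374681$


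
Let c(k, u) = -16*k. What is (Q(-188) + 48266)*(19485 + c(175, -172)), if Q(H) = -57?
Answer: 804367165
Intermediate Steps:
(Q(-188) + 48266)*(19485 + c(175, -172)) = (-57 + 48266)*(19485 - 16*175) = 48209*(19485 - 2800) = 48209*16685 = 804367165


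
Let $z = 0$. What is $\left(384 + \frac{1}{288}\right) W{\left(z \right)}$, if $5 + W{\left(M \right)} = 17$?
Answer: $\frac{110593}{24} \approx 4608.0$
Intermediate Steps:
$W{\left(M \right)} = 12$ ($W{\left(M \right)} = -5 + 17 = 12$)
$\left(384 + \frac{1}{288}\right) W{\left(z \right)} = \left(384 + \frac{1}{288}\right) 12 = \frac{110593}{288} \cdot 12 = \frac{110593}{24}$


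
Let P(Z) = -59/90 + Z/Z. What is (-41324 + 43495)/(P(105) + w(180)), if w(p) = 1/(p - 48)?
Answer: 4298580/697 ≈ 6167.3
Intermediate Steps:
P(Z) = 31/90 (P(Z) = -59*1/90 + 1 = -59/90 + 1 = 31/90)
w(p) = 1/(-48 + p)
(-41324 + 43495)/(P(105) + w(180)) = (-41324 + 43495)/(31/90 + 1/(-48 + 180)) = 2171/(31/90 + 1/132) = 2171/(697/1980) = 2171*(1980/697) = 4298580/697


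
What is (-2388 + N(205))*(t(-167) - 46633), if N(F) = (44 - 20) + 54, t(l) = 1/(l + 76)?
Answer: 1400389320/13 ≈ 1.0772e+8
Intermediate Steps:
t(l) = 1/(76 + l)
N(F) = 78 (N(F) = 24 + 54 = 78)
(-2388 + N(205))*(t(-167) - 46633) = (-2388 + 78)*(1/(76 - 167) - 46633) = -2310*(1/(-91) - 46633) = -2310*(-1/91 - 46633) = -2310*(-4243604/91) = 1400389320/13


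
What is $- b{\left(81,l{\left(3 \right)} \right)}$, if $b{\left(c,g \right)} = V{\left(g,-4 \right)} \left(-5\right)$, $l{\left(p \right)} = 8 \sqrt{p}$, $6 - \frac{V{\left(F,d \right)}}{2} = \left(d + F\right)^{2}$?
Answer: $-2020 + 640 \sqrt{3} \approx -911.49$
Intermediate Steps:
$V{\left(F,d \right)} = 12 - 2 \left(F + d\right)^{2}$ ($V{\left(F,d \right)} = 12 - 2 \left(d + F\right)^{2} = 12 - 2 \left(F + d\right)^{2}$)
$b{\left(c,g \right)} = -60 + 10 \left(-4 + g\right)^{2}$ ($b{\left(c,g \right)} = \left(12 - 2 \left(g - 4\right)^{2}\right) \left(-5\right) = \left(12 - 2 \left(-4 + g\right)^{2}\right) \left(-5\right) = -60 + 10 \left(-4 + g\right)^{2}$)
$- b{\left(81,l{\left(3 \right)} \right)} = - (-60 + 10 \left(-4 + 8 \sqrt{3}\right)^{2}) = 60 - 10 \left(-4 + 8 \sqrt{3}\right)^{2}$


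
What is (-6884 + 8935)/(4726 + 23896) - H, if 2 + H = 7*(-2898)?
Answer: 580685187/28622 ≈ 20288.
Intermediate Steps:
H = -20288 (H = -2 + 7*(-2898) = -2 - 20286 = -20288)
(-6884 + 8935)/(4726 + 23896) - H = (-6884 + 8935)/(4726 + 23896) - 1*(-20288) = 2051/28622 + 20288 = 580685187/28622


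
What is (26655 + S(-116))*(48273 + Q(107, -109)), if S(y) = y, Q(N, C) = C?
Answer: 1278224396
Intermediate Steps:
(26655 + S(-116))*(48273 + Q(107, -109)) = (26655 - 116)*(48273 - 109) = 26539*48164 = 1278224396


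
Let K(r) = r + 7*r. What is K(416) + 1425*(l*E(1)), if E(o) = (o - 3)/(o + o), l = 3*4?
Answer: -13772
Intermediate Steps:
l = 12
E(o) = (-3 + o)/(2*o) (E(o) = (-3 + o)/((2*o)) = (-3 + o)*(1/(2*o)) = (-3 + o)/(2*o))
K(r) = 8*r
K(416) + 1425*(l*E(1)) = 8*416 + 1425*(12*((1/2)*(-3 + 1)/1)) = 3328 + 1425*(12*((1/2)*1*(-2))) = 3328 + 1425*(12*(-1)) = 3328 + 1425*(-12) = 3328 - 17100 = -13772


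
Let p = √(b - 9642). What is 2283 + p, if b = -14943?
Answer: 2283 + I*√24585 ≈ 2283.0 + 156.8*I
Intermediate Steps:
p = I*√24585 (p = √(-14943 - 9642) = √(-24585) = I*√24585 ≈ 156.8*I)
2283 + p = 2283 + I*√24585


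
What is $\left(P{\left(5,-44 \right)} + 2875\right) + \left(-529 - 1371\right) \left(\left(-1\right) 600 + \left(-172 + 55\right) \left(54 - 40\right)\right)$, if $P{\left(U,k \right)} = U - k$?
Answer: $4255124$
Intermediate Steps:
$\left(P{\left(5,-44 \right)} + 2875\right) + \left(-529 - 1371\right) \left(\left(-1\right) 600 + \left(-172 + 55\right) \left(54 - 40\right)\right) = \left(\left(5 - -44\right) + 2875\right) + \left(-529 - 1371\right) \left(\left(-1\right) 600 + \left(-172 + 55\right) \left(54 - 40\right)\right) = \left(\left(5 + 44\right) + 2875\right) - 1900 \left(-600 - 1638\right) = \left(49 + 2875\right) - 1900 \left(-600 - 1638\right) = 2924 - -4252200 = 2924 + 4252200 = 4255124$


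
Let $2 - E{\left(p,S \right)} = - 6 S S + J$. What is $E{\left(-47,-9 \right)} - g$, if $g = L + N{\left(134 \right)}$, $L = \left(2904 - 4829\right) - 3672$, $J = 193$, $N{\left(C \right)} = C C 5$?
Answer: $-83888$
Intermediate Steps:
$N{\left(C \right)} = 5 C^{2}$ ($N{\left(C \right)} = C^{2} \cdot 5 = 5 C^{2}$)
$E{\left(p,S \right)} = -191 + 6 S^{2}$ ($E{\left(p,S \right)} = 2 - \left(- 6 S S + 193\right) = 2 - \left(- 6 S^{2} + 193\right) = 2 - \left(193 - 6 S^{2}\right) = 2 + \left(-193 + 6 S^{2}\right) = -191 + 6 S^{2}$)
$L = -5597$ ($L = -1925 - 3672 = -5597$)
$g = 84183$ ($g = -5597 + 5 \cdot 134^{2} = -5597 + 5 \cdot 17956 = -5597 + 89780 = 84183$)
$E{\left(-47,-9 \right)} - g = \left(-191 + 6 \left(-9\right)^{2}\right) - 84183 = \left(-191 + 6 \cdot 81\right) - 84183 = \left(-191 + 486\right) - 84183 = 295 - 84183 = -83888$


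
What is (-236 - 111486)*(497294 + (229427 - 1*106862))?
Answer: -69251887198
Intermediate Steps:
(-236 - 111486)*(497294 + (229427 - 1*106862)) = -111722*(497294 + (229427 - 106862)) = -111722*(497294 + 122565) = -111722*619859 = -69251887198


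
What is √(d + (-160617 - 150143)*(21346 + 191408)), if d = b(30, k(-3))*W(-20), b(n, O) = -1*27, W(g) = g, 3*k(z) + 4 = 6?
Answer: 50*I*√26446173 ≈ 2.5713e+5*I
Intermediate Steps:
k(z) = ⅔ (k(z) = -4/3 + (⅓)*6 = -4/3 + 2 = ⅔)
b(n, O) = -27
d = 540 (d = -27*(-20) = 540)
√(d + (-160617 - 150143)*(21346 + 191408)) = √(540 + (-160617 - 150143)*(21346 + 191408)) = √(540 - 310760*212754) = √(540 - 66115433040) = √(-66115432500) = 50*I*√26446173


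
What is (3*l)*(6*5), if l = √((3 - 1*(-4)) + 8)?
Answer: 90*√15 ≈ 348.57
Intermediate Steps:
l = √15 (l = √((3 + 4) + 8) = √(7 + 8) = √15 ≈ 3.8730)
(3*l)*(6*5) = (3*√15)*(6*5) = (3*√15)*30 = 90*√15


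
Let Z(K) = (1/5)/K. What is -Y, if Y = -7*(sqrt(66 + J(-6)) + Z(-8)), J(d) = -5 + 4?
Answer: -7/40 + 7*sqrt(65) ≈ 56.261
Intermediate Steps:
Z(K) = 1/(5*K) (Z(K) = (1*(1/5))/K = 1/(5*K))
J(d) = -1
Y = 7/40 - 7*sqrt(65) (Y = -7*(sqrt(66 - 1) + (1/5)/(-8)) = -7*(sqrt(65) + (1/5)*(-1/8)) = -7*(sqrt(65) - 1/40) = -7*(-1/40 + sqrt(65)) = -(-7/40 + 7*sqrt(65)) = 7/40 - 7*sqrt(65) ≈ -56.261)
-Y = -(7/40 - 7*sqrt(65)) = -7/40 + 7*sqrt(65)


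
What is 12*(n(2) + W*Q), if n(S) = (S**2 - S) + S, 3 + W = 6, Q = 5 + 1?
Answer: 264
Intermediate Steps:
Q = 6
W = 3 (W = -3 + 6 = 3)
n(S) = S**2
12*(n(2) + W*Q) = 12*(2**2 + 3*6) = 12*(4 + 18) = 12*22 = 264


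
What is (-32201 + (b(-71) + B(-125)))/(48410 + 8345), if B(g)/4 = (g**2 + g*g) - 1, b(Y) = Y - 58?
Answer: 92666/56755 ≈ 1.6327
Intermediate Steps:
b(Y) = -58 + Y
B(g) = -4 + 8*g**2 (B(g) = 4*((g**2 + g*g) - 1) = 4*((g**2 + g**2) - 1) = 4*(2*g**2 - 1) = 4*(-1 + 2*g**2) = -4 + 8*g**2)
(-32201 + (b(-71) + B(-125)))/(48410 + 8345) = (-32201 + ((-58 - 71) + (-4 + 8*(-125)**2)))/(48410 + 8345) = (-32201 + (-129 + (-4 + 8*15625)))/56755 = (-32201 + (-129 + (-4 + 125000)))*(1/56755) = (-32201 + (-129 + 124996))*(1/56755) = (-32201 + 124867)*(1/56755) = 92666*(1/56755) = 92666/56755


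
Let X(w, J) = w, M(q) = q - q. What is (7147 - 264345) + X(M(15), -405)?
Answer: -257198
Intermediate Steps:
M(q) = 0
(7147 - 264345) + X(M(15), -405) = (7147 - 264345) + 0 = -257198 + 0 = -257198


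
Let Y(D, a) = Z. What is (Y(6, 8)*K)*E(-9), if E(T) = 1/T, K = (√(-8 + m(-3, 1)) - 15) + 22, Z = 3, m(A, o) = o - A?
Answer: -7/3 - 2*I/3 ≈ -2.3333 - 0.66667*I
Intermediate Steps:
K = 7 + 2*I (K = (√(-8 + (1 - 1*(-3))) - 15) + 22 = (√(-8 + (1 + 3)) - 15) + 22 = (√(-8 + 4) - 15) + 22 = (√(-4) - 15) + 22 = (2*I - 15) + 22 = (-15 + 2*I) + 22 = 7 + 2*I ≈ 7.0 + 2.0*I)
Y(D, a) = 3
(Y(6, 8)*K)*E(-9) = (3*(7 + 2*I))/(-9) = (21 + 6*I)*(-⅑) = -7/3 - 2*I/3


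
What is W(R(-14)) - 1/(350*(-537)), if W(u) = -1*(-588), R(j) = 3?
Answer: 110514601/187950 ≈ 588.00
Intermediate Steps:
W(u) = 588
W(R(-14)) - 1/(350*(-537)) = 588 - 1/(350*(-537)) = 588 - 1/(-187950) = 588 - 1*(-1/187950) = 588 + 1/187950 = 110514601/187950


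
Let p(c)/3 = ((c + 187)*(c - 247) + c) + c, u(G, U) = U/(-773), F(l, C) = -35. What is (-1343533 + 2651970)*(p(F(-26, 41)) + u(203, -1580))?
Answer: -130271083481942/773 ≈ -1.6853e+11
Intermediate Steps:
u(G, U) = -U/773 (u(G, U) = U*(-1/773) = -U/773)
p(c) = 6*c + 3*(-247 + c)*(187 + c) (p(c) = 3*(((c + 187)*(c - 247) + c) + c) = 3*(((187 + c)*(-247 + c) + c) + c) = 3*(((-247 + c)*(187 + c) + c) + c) = 3*((c + (-247 + c)*(187 + c)) + c) = 3*(2*c + (-247 + c)*(187 + c)) = 6*c + 3*(-247 + c)*(187 + c))
(-1343533 + 2651970)*(p(F(-26, 41)) + u(203, -1580)) = (-1343533 + 2651970)*((-138567 - 174*(-35) + 3*(-35)**2) - 1/773*(-1580)) = 1308437*((-138567 + 6090 + 3*1225) + 1580/773) = 1308437*((-138567 + 6090 + 3675) + 1580/773) = 1308437*(-128802 + 1580/773) = 1308437*(-99562366/773) = -130271083481942/773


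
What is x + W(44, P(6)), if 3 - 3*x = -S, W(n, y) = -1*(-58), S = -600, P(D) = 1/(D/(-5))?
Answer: -141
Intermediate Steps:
P(D) = -5/D (P(D) = 1/(D*(-1/5)) = 1/(-D/5) = -5/D)
W(n, y) = 58
x = -199 (x = 1 - (-1)*(-600)/3 = 1 - 1/3*600 = 1 - 200 = -199)
x + W(44, P(6)) = -199 + 58 = -141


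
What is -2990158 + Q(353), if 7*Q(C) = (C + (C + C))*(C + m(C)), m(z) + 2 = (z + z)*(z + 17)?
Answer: 256072583/7 ≈ 3.6582e+7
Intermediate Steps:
m(z) = -2 + 2*z*(17 + z) (m(z) = -2 + (z + z)*(z + 17) = -2 + (2*z)*(17 + z) = -2 + 2*z*(17 + z))
Q(C) = 3*C*(-2 + 2*C**2 + 35*C)/7 (Q(C) = ((C + (C + C))*(C + (-2 + 2*C**2 + 34*C)))/7 = ((C + 2*C)*(-2 + 2*C**2 + 35*C))/7 = ((3*C)*(-2 + 2*C**2 + 35*C))/7 = (3*C*(-2 + 2*C**2 + 35*C))/7 = 3*C*(-2 + 2*C**2 + 35*C)/7)
-2990158 + Q(353) = -2990158 + (3/7)*353*(-2 + 2*353**2 + 35*353) = -2990158 + (3/7)*353*(-2 + 2*124609 + 12355) = -2990158 + (3/7)*353*(-2 + 249218 + 12355) = -2990158 + (3/7)*353*261571 = -2990158 + 277003689/7 = 256072583/7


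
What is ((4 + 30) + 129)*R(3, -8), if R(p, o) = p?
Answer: 489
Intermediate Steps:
((4 + 30) + 129)*R(3, -8) = ((4 + 30) + 129)*3 = (34 + 129)*3 = 163*3 = 489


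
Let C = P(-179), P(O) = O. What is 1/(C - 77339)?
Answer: -1/77518 ≈ -1.2900e-5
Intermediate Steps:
C = -179
1/(C - 77339) = 1/(-179 - 77339) = 1/(-77518) = -1/77518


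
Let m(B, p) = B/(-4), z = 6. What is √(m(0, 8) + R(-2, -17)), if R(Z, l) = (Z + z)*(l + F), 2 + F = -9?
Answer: 4*I*√7 ≈ 10.583*I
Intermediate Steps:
F = -11 (F = -2 - 9 = -11)
m(B, p) = -B/4 (m(B, p) = B*(-¼) = -B/4)
R(Z, l) = (-11 + l)*(6 + Z) (R(Z, l) = (Z + 6)*(l - 11) = (6 + Z)*(-11 + l) = (-11 + l)*(6 + Z))
√(m(0, 8) + R(-2, -17)) = √(-¼*0 + (-66 - 11*(-2) + 6*(-17) - 2*(-17))) = √(0 + (-66 + 22 - 102 + 34)) = √(0 - 112) = √(-112) = 4*I*√7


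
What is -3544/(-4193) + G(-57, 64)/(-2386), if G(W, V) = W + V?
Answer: 8426633/10004498 ≈ 0.84228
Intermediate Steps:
G(W, V) = V + W
-3544/(-4193) + G(-57, 64)/(-2386) = -3544/(-4193) + (64 - 57)/(-2386) = -3544*(-1/4193) + 7*(-1/2386) = 3544/4193 - 7/2386 = 8426633/10004498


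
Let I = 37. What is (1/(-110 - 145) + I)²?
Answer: 89000356/65025 ≈ 1368.7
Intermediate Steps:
(1/(-110 - 145) + I)² = (1/(-110 - 145) + 37)² = (1/(-255) + 37)² = (-1/255 + 37)² = (9434/255)² = 89000356/65025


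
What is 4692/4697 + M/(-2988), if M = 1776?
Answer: 473152/1169553 ≈ 0.40456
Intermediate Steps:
4692/4697 + M/(-2988) = 4692/4697 + 1776/(-2988) = 4692*(1/4697) + 1776*(-1/2988) = 4692/4697 - 148/249 = 473152/1169553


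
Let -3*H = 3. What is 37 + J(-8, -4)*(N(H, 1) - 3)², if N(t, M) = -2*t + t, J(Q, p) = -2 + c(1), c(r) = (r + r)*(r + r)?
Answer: 45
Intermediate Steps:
H = -1 (H = -⅓*3 = -1)
c(r) = 4*r² (c(r) = (2*r)*(2*r) = 4*r²)
J(Q, p) = 2 (J(Q, p) = -2 + 4*1² = -2 + 4*1 = -2 + 4 = 2)
N(t, M) = -t
37 + J(-8, -4)*(N(H, 1) - 3)² = 37 + 2*(-1*(-1) - 3)² = 37 + 2*(1 - 3)² = 37 + 2*(-2)² = 37 + 2*4 = 37 + 8 = 45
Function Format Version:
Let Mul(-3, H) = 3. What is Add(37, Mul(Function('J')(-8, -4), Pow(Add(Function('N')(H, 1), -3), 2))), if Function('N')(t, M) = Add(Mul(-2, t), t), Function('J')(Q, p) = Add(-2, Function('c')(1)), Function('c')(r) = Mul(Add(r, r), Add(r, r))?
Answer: 45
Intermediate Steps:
H = -1 (H = Mul(Rational(-1, 3), 3) = -1)
Function('c')(r) = Mul(4, Pow(r, 2)) (Function('c')(r) = Mul(Mul(2, r), Mul(2, r)) = Mul(4, Pow(r, 2)))
Function('J')(Q, p) = 2 (Function('J')(Q, p) = Add(-2, Mul(4, Pow(1, 2))) = Add(-2, Mul(4, 1)) = Add(-2, 4) = 2)
Function('N')(t, M) = Mul(-1, t)
Add(37, Mul(Function('J')(-8, -4), Pow(Add(Function('N')(H, 1), -3), 2))) = Add(37, Mul(2, Pow(Add(Mul(-1, -1), -3), 2))) = Add(37, Mul(2, Pow(Add(1, -3), 2))) = Add(37, Mul(2, Pow(-2, 2))) = Add(37, Mul(2, 4)) = Add(37, 8) = 45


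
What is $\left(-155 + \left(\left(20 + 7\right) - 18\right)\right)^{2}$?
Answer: $21316$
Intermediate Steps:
$\left(-155 + \left(\left(20 + 7\right) - 18\right)\right)^{2} = \left(-155 + \left(27 - 18\right)\right)^{2} = \left(-155 + 9\right)^{2} = \left(-146\right)^{2} = 21316$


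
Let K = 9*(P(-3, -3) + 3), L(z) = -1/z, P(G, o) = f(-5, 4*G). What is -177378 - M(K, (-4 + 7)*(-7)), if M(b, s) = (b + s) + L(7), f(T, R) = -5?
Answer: -1241372/7 ≈ -1.7734e+5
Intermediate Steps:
P(G, o) = -5
K = -18 (K = 9*(-5 + 3) = 9*(-2) = -18)
M(b, s) = -⅐ + b + s (M(b, s) = (b + s) - 1/7 = (b + s) - 1*⅐ = (b + s) - ⅐ = -⅐ + b + s)
-177378 - M(K, (-4 + 7)*(-7)) = -177378 - (-⅐ - 18 + (-4 + 7)*(-7)) = -177378 - (-⅐ - 18 + 3*(-7)) = -177378 - (-⅐ - 18 - 21) = -177378 - 1*(-274/7) = -177378 + 274/7 = -1241372/7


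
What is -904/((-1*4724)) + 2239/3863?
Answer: 3517297/4562203 ≈ 0.77096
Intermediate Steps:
-904/((-1*4724)) + 2239/3863 = -904/(-4724) + 2239*(1/3863) = -904*(-1/4724) + 2239/3863 = 226/1181 + 2239/3863 = 3517297/4562203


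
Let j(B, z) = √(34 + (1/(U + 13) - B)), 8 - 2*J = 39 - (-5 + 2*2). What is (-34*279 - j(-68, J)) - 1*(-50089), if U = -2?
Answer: 40603 - √12353/11 ≈ 40593.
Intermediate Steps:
J = -16 (J = 4 - (39 - (-5 + 2*2))/2 = 4 - (39 - (-5 + 4))/2 = 4 - (39 - 1*(-1))/2 = 4 - (39 + 1)/2 = 4 - ½*40 = 4 - 20 = -16)
j(B, z) = √(375/11 - B) (j(B, z) = √(34 + (1/(-2 + 13) - B)) = √(34 + (1/11 - B)) = √(375/11 - B))
(-34*279 - j(-68, J)) - 1*(-50089) = (-34*279 - √(4125 - 121*(-68))/11) - 1*(-50089) = (-9486 - √(4125 + 8228)/11) + 50089 = (-9486 - √12353/11) + 50089 = 40603 - √12353/11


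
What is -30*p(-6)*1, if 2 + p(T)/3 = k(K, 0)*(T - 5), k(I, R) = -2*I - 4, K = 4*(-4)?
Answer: 27900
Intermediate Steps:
K = -16
k(I, R) = -4 - 2*I
p(T) = -426 + 84*T (p(T) = -6 + 3*((-4 - 2*(-16))*(T - 5)) = -6 + 3*((-4 + 32)*(-5 + T)) = -6 + 3*(28*(-5 + T)) = -6 + 3*(-140 + 28*T) = -6 + (-420 + 84*T) = -426 + 84*T)
-30*p(-6)*1 = -30*(-426 + 84*(-6))*1 = -30*(-426 - 504)*1 = -30*(-930)*1 = 27900*1 = 27900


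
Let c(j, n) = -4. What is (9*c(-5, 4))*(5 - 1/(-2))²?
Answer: -1089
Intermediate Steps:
(9*c(-5, 4))*(5 - 1/(-2))² = (9*(-4))*(5 - 1/(-2))² = -36*(5 - 1*(-½))² = -36*(5 + ½)² = -36*(11/2)² = -36*121/4 = -1089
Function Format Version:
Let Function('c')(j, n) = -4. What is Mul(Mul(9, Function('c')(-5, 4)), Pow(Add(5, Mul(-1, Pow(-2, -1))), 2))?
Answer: -1089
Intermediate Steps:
Mul(Mul(9, Function('c')(-5, 4)), Pow(Add(5, Mul(-1, Pow(-2, -1))), 2)) = Mul(Mul(9, -4), Pow(Add(5, Mul(-1, Pow(-2, -1))), 2)) = Mul(-36, Pow(Add(5, Mul(-1, Rational(-1, 2))), 2)) = Mul(-36, Pow(Add(5, Rational(1, 2)), 2)) = Mul(-36, Pow(Rational(11, 2), 2)) = Mul(-36, Rational(121, 4)) = -1089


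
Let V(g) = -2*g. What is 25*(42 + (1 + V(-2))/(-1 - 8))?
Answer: 9325/9 ≈ 1036.1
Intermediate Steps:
25*(42 + (1 + V(-2))/(-1 - 8)) = 25*(42 + (1 - 2*(-2))/(-1 - 8)) = 25*(42 + (1 + 4)/(-9)) = 25*(42 + 5*(-⅑)) = 25*(42 - 5/9) = 25*(373/9) = 9325/9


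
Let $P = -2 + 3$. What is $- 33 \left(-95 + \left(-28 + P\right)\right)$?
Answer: $4026$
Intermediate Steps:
$P = 1$
$- 33 \left(-95 + \left(-28 + P\right)\right) = - 33 \left(-95 + \left(-28 + 1\right)\right) = - 33 \left(-95 - 27\right) = \left(-33\right) \left(-122\right) = 4026$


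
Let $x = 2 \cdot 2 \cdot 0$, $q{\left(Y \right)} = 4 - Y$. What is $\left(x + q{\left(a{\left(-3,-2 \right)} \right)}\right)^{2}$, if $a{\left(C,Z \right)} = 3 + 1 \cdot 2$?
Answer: $1$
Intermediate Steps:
$a{\left(C,Z \right)} = 5$ ($a{\left(C,Z \right)} = 3 + 2 = 5$)
$x = 0$ ($x = 4 \cdot 0 = 0$)
$\left(x + q{\left(a{\left(-3,-2 \right)} \right)}\right)^{2} = \left(0 + \left(4 - 5\right)\right)^{2} = \left(0 - 1\right)^{2} = \left(-1\right)^{2} = 1$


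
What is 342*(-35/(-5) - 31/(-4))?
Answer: 10089/2 ≈ 5044.5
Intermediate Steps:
342*(-35/(-5) - 31/(-4)) = 342*(-35*(-⅕) - 31*(-¼)) = 342*(7 + 31/4) = 342*(59/4) = 10089/2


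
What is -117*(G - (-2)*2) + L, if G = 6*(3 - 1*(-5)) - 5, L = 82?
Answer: -5417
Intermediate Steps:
G = 43 (G = 6*(3 + 5) - 5 = 6*8 - 5 = 48 - 5 = 43)
-117*(G - (-2)*2) + L = -117*(43 - (-2)*2) + 82 = -117*(43 - 2*(-2)) + 82 = -117*(43 + 4) + 82 = -117*47 + 82 = -5499 + 82 = -5417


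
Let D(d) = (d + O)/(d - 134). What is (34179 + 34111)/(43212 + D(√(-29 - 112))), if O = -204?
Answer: 17801724316630/11264828523191 - 4780300*I*√141/33794485569573 ≈ 1.5803 - 1.6797e-6*I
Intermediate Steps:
D(d) = (-204 + d)/(-134 + d) (D(d) = (d - 204)/(d - 134) = (-204 + d)/(-134 + d))
(34179 + 34111)/(43212 + D(√(-29 - 112))) = (34179 + 34111)/(43212 + (-204 + √(-29 - 112))/(-134 + √(-29 - 112))) = 68290/(43212 + (-204 + √(-141))/(-134 + √(-141))) = 68290/(43212 + (-204 + I*√141)/(-134 + I*√141))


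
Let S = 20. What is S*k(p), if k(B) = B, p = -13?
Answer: -260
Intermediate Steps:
S*k(p) = 20*(-13) = -260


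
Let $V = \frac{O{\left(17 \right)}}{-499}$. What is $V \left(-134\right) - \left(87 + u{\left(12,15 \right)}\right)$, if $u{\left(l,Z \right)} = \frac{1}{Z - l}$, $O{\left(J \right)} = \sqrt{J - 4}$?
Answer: $- \frac{262}{3} + \frac{134 \sqrt{13}}{499} \approx -86.365$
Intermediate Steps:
$O{\left(J \right)} = \sqrt{-4 + J}$
$V = - \frac{\sqrt{13}}{499}$ ($V = \frac{\sqrt{-4 + 17}}{-499} = \sqrt{13} \left(- \frac{1}{499}\right) = - \frac{\sqrt{13}}{499} \approx -0.0072256$)
$V \left(-134\right) - \left(87 + u{\left(12,15 \right)}\right) = - \frac{\sqrt{13}}{499} \left(-134\right) - \left(87 + \frac{1}{15 - 12}\right) = \frac{134 \sqrt{13}}{499} - \left(87 + \frac{1}{15 - 12}\right) = \frac{134 \sqrt{13}}{499} - \frac{262}{3} = - \frac{262}{3} + \frac{134 \sqrt{13}}{499}$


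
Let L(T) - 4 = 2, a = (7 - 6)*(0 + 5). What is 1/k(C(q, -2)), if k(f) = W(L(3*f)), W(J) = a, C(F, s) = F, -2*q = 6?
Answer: 1/5 ≈ 0.20000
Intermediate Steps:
q = -3 (q = -1/2*6 = -3)
a = 5 (a = 1*5 = 5)
L(T) = 6 (L(T) = 4 + 2 = 6)
W(J) = 5
k(f) = 5
1/k(C(q, -2)) = 1/5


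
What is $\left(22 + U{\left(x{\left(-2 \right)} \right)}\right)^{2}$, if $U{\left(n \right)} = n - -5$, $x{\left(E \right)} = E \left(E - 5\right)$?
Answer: $1681$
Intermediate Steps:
$x{\left(E \right)} = E \left(-5 + E\right)$
$U{\left(n \right)} = 5 + n$ ($U{\left(n \right)} = n + 5 = 5 + n$)
$\left(22 + U{\left(x{\left(-2 \right)} \right)}\right)^{2} = \left(22 - \left(-5 + 2 \left(-5 - 2\right)\right)\right)^{2} = \left(22 + \left(5 - -14\right)\right)^{2} = \left(22 + \left(5 + 14\right)\right)^{2} = \left(22 + 19\right)^{2} = 41^{2} = 1681$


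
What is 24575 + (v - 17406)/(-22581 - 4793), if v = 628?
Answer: 336366414/13687 ≈ 24576.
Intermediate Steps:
24575 + (v - 17406)/(-22581 - 4793) = 24575 + (628 - 17406)/(-22581 - 4793) = 24575 - 16778/(-27374) = 24575 - 16778*(-1/27374) = 24575 + 8389/13687 = 336366414/13687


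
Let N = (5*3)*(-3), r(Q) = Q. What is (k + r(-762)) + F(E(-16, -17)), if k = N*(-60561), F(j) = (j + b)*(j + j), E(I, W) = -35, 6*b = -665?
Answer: 8204074/3 ≈ 2.7347e+6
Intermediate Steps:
b = -665/6 (b = (⅙)*(-665) = -665/6 ≈ -110.83)
F(j) = 2*j*(-665/6 + j) (F(j) = (j - 665/6)*(j + j) = (-665/6 + j)*(2*j) = 2*j*(-665/6 + j))
N = -45 (N = 15*(-3) = -45)
k = 2725245 (k = -45*(-60561) = 2725245)
(k + r(-762)) + F(E(-16, -17)) = (2725245 - 762) + (⅓)*(-35)*(-665 + 6*(-35)) = 2724483 + (⅓)*(-35)*(-665 - 210) = 2724483 + (⅓)*(-35)*(-875) = 2724483 + 30625/3 = 8204074/3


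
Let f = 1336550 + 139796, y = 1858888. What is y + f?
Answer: 3335234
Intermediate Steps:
f = 1476346
y + f = 1858888 + 1476346 = 3335234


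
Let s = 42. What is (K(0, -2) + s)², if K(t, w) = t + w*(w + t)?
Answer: 2116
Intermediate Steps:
K(t, w) = t + w*(t + w)
(K(0, -2) + s)² = ((0 + (-2)² + 0*(-2)) + 42)² = ((0 + 4 + 0) + 42)² = (4 + 42)² = 46² = 2116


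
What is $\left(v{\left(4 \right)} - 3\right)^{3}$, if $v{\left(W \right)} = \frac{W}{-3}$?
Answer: $- \frac{2197}{27} \approx -81.37$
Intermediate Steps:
$v{\left(W \right)} = - \frac{W}{3}$ ($v{\left(W \right)} = W \left(- \frac{1}{3}\right) = - \frac{W}{3}$)
$\left(v{\left(4 \right)} - 3\right)^{3} = \left(\left(- \frac{1}{3}\right) 4 - 3\right)^{3} = \left(- \frac{4}{3} - 3\right)^{3} = \left(- \frac{13}{3}\right)^{3} = - \frac{2197}{27}$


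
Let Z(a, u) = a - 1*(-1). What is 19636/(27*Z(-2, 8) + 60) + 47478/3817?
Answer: 6956126/11451 ≈ 607.47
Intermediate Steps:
Z(a, u) = 1 + a (Z(a, u) = a + 1 = 1 + a)
19636/(27*Z(-2, 8) + 60) + 47478/3817 = 19636/(27*(1 - 2) + 60) + 47478/3817 = 19636/(27*(-1) + 60) + 47478*(1/3817) = 19636/(-27 + 60) + 47478/3817 = 19636/33 + 47478/3817 = 6956126/11451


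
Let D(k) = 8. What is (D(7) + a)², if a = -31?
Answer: 529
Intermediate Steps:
(D(7) + a)² = (8 - 31)² = (-23)² = 529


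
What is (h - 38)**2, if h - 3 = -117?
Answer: 23104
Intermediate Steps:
h = -114 (h = 3 - 117 = -114)
(h - 38)**2 = (-114 - 38)**2 = (-152)**2 = 23104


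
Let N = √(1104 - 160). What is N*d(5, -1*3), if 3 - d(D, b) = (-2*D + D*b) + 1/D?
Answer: 556*√59/5 ≈ 854.14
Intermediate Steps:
d(D, b) = 3 - 1/D + 2*D - D*b (d(D, b) = 3 - ((-2*D + D*b) + 1/D) = 3 - (1/D - 2*D + D*b) = 3 + (-1/D + 2*D - D*b) = 3 - 1/D + 2*D - D*b)
N = 4*√59 (N = √944 = 4*√59 ≈ 30.725)
N*d(5, -1*3) = (4*√59)*(3 - 1/5 + 2*5 - 1*5*(-1*3)) = (4*√59)*(3 - 1*⅕ + 10 - 1*5*(-3)) = (4*√59)*(3 - ⅕ + 10 + 15) = (4*√59)*(139/5) = 556*√59/5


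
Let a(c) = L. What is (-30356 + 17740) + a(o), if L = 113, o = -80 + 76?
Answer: -12503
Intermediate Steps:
o = -4
a(c) = 113
(-30356 + 17740) + a(o) = (-30356 + 17740) + 113 = -12616 + 113 = -12503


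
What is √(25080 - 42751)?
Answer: I*√17671 ≈ 132.93*I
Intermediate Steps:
√(25080 - 42751) = √(-17671) = I*√17671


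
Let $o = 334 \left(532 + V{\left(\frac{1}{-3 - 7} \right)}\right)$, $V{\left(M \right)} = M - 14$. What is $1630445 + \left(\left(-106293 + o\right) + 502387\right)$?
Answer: $\frac{10997588}{5} \approx 2.1995 \cdot 10^{6}$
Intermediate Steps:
$V{\left(M \right)} = -14 + M$
$o = \frac{864893}{5}$ ($o = 334 \left(532 - \left(14 - \frac{1}{-3 - 7}\right)\right) = 334 \left(532 - \left(14 - \frac{1}{-10}\right)\right) = 334 \left(532 - \frac{141}{10}\right) = 334 \cdot \frac{5179}{10} = \frac{864893}{5} \approx 1.7298 \cdot 10^{5}$)
$1630445 + \left(\left(-106293 + o\right) + 502387\right) = 1630445 + \left(\left(-106293 + \frac{864893}{5}\right) + 502387\right) = 1630445 + \left(\frac{333428}{5} + 502387\right) = 1630445 + \frac{2845363}{5} = \frac{10997588}{5}$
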